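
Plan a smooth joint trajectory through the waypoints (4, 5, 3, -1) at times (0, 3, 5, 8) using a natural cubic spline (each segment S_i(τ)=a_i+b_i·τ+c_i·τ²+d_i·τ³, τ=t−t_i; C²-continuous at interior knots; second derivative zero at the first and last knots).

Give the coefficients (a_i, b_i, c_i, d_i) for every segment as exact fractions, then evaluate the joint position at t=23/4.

  seg 0: a=4 b=35/48 c=0 d=-19/432
  seg 1: a=5 b=-11/24 c=-19/48 d=1/16
  seg 2: a=3 b=-31/24 c=-1/48 d=1/432
S(23/4) = 2069/1024

Δ: Δ0=1/3, Δ1=-1, Δ2=-4/3
row 1: diag=10, rhs=-8; c'=1/5, d'=-4/5
row 2: denom=10−2·1/5=48/5; d'=(-2−2·-4/5)/(48/5)=-1/24
back: M2=-1/24
back: M1=-4/5−1/5·-1/24=-19/24
M: M0=0, M1=-19/24, M2=-1/24, M3=0
seg 0: a=4, c=M0/2=0, d=(M1−M0)/(6·3)=-19/432, b=Δ0−h0·(2M0+M1)/6=35/48
seg 1: a=5, c=M1/2=-19/48, d=(M2−M1)/(6·2)=1/16, b=Δ1−h1·(2M1+M2)/6=-11/24
seg 2: a=3, c=M2/2=-1/48, d=(M3−M2)/(6·3)=1/432, b=Δ2−h2·(2M2+M3)/6=-31/24
t_q=23/4 → seg 2, τ=3/4; S=3+-31/24·τ+-1/48·τ²+1/432·τ³=2069/1024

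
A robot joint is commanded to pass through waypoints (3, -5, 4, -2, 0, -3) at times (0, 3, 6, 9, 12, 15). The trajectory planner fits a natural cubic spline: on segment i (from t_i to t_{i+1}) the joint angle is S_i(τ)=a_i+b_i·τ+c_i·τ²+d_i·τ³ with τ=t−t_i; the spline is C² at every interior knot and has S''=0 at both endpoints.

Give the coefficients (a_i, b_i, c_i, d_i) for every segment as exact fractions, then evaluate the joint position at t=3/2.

  seg 0: a=3 b=-962/209 c=0 d=1214/5643
  seg 1: a=-5 b=252/209 c=1214/627 d=-839/1881
  seg 2: a=4 b=163/209 c=-1303/627 d=38/99
  seg 3: a=-2 b=-277/209 c=863/627 d=-1340/5643
  seg 4: a=0 b=109/209 c=-159/209 d=53/627
S(3/2) = -2657/836

Δ: Δ0=-8/3, Δ1=3, Δ2=-2, Δ3=2/3, Δ4=-1
row 1: diag=12, rhs=34; c'=1/4, d'=17/6
row 2: denom=12−3·1/4=45/4; d'=(-30−3·17/6)/(45/4)=-154/45
row 3: denom=12−3·4/15=56/5; d'=(16−3·-154/45)/(56/5)=197/84
row 4: denom=12−3·15/56=627/56; d'=(-10−3·197/84)/(627/56)=-318/209
back: M4=-318/209
back: M3=197/84−15/56·-318/209=1726/627
back: M2=-154/45−4/15·1726/627=-2606/627
back: M1=17/6−1/4·-2606/627=2428/627
M: M0=0, M1=2428/627, M2=-2606/627, M3=1726/627, M4=-318/209, M5=0
seg 0: a=3, c=M0/2=0, d=(M1−M0)/(6·3)=1214/5643, b=Δ0−h0·(2M0+M1)/6=-962/209
seg 1: a=-5, c=M1/2=1214/627, d=(M2−M1)/(6·3)=-839/1881, b=Δ1−h1·(2M1+M2)/6=252/209
seg 2: a=4, c=M2/2=-1303/627, d=(M3−M2)/(6·3)=38/99, b=Δ2−h2·(2M2+M3)/6=163/209
seg 3: a=-2, c=M3/2=863/627, d=(M4−M3)/(6·3)=-1340/5643, b=Δ3−h3·(2M3+M4)/6=-277/209
seg 4: a=0, c=M4/2=-159/209, d=(M5−M4)/(6·3)=53/627, b=Δ4−h4·(2M4+M5)/6=109/209
t_q=3/2 → seg 0, τ=3/2; S=3+-962/209·τ+0·τ²+1214/5643·τ³=-2657/836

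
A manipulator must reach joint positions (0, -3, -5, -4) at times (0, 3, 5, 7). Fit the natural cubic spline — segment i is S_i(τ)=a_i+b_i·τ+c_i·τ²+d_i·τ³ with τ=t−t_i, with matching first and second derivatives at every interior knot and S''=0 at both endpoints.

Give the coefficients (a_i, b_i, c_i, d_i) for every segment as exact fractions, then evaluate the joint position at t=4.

Δ: Δ0=-1, Δ1=-1, Δ2=1/2
row 1: diag=10, rhs=0; c'=1/5, d'=0
row 2: denom=8−2·1/5=38/5; d'=(9−2·0)/(38/5)=45/38
back: M2=45/38
back: M1=0−1/5·45/38=-9/38
M: M0=0, M1=-9/38, M2=45/38, M3=0
seg 0: a=0, c=M0/2=0, d=(M1−M0)/(6·3)=-1/76, b=Δ0−h0·(2M0+M1)/6=-67/76
seg 1: a=-3, c=M1/2=-9/76, d=(M2−M1)/(6·2)=9/76, b=Δ1−h1·(2M1+M2)/6=-47/38
seg 2: a=-5, c=M2/2=45/76, d=(M3−M2)/(6·2)=-15/152, b=Δ2−h2·(2M2+M3)/6=-11/38
t_q=4 → seg 1, τ=1; S=-3+-47/38·τ+-9/76·τ²+9/76·τ³=-161/38

  seg 0: a=0 b=-67/76 c=0 d=-1/76
  seg 1: a=-3 b=-47/38 c=-9/76 d=9/76
  seg 2: a=-5 b=-11/38 c=45/76 d=-15/152
S(4) = -161/38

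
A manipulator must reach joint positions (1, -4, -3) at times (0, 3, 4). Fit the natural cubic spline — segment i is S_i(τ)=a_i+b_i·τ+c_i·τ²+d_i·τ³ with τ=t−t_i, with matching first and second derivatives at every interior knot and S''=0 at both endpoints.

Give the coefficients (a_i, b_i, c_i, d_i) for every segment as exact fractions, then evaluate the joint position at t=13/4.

Δ: Δ0=-5/3, Δ1=1
row 1: diag=8, rhs=16; c'=1/8, d'=2
back: M1=2
M: M0=0, M1=2, M2=0
seg 0: a=1, c=M0/2=0, d=(M1−M0)/(6·3)=1/9, b=Δ0−h0·(2M0+M1)/6=-8/3
seg 1: a=-4, c=M1/2=1, d=(M2−M1)/(6·1)=-1/3, b=Δ1−h1·(2M1+M2)/6=1/3
t_q=13/4 → seg 1, τ=1/4; S=-4+1/3·τ+1·τ²+-1/3·τ³=-247/64

  seg 0: a=1 b=-8/3 c=0 d=1/9
  seg 1: a=-4 b=1/3 c=1 d=-1/3
S(13/4) = -247/64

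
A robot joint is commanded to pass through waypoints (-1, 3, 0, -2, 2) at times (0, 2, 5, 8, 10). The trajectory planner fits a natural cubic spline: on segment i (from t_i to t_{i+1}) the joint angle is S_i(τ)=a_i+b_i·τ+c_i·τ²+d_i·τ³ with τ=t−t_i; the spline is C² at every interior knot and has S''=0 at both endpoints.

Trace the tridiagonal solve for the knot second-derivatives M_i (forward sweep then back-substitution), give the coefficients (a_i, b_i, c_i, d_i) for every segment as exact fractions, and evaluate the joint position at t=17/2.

Δ: Δ0=2, Δ1=-1, Δ2=-2/3, Δ3=2
row 1: diag=10, rhs=-18; c'=3/10, d'=-9/5
row 2: denom=12−3·3/10=111/10; d'=(2−3·-9/5)/(111/10)=2/3
row 3: denom=10−3·10/37=340/37; d'=(16−3·2/3)/(340/37)=259/170
back: M3=259/170
back: M2=2/3−10/37·259/170=13/51
back: M1=-9/5−3/10·13/51=-319/170
M: M0=0, M1=-319/170, M2=13/51, M3=259/170, M4=0
seg 0: a=-1, c=M0/2=0, d=(M1−M0)/(6·2)=-319/2040, b=Δ0−h0·(2M0+M1)/6=1339/510
seg 1: a=3, c=M1/2=-319/340, d=(M2−M1)/(6·3)=1087/9180, b=Δ1−h1·(2M1+M2)/6=191/255
seg 2: a=0, c=M2/2=13/102, d=(M3−M2)/(6·3)=647/9180, b=Δ2−h2·(2M2+M3)/6=-101/60
seg 3: a=-2, c=M3/2=259/340, d=(M4−M3)/(6·2)=-259/2040, b=Δ3−h3·(2M3+M4)/6=251/255
t_q=17/2 → seg 3, τ=1/2; S=-2+251/255·τ+259/340·τ²+-259/2040·τ³=-7253/5440

  seg 0: a=-1 b=1339/510 c=0 d=-319/2040
  seg 1: a=3 b=191/255 c=-319/340 d=1087/9180
  seg 2: a=0 b=-101/60 c=13/102 d=647/9180
  seg 3: a=-2 b=251/255 c=259/340 d=-259/2040
S(17/2) = -7253/5440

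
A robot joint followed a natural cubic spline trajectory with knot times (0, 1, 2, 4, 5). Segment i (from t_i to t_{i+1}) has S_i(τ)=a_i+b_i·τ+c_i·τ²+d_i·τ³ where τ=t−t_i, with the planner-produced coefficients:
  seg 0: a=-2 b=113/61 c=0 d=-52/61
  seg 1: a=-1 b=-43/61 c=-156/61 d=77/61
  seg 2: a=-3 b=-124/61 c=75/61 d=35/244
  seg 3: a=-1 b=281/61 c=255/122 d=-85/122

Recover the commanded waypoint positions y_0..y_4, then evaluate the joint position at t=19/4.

y_0 = S_0(0) = a_0 = -2
y_1 = S_1(0) = a_1 = -1
y_2 = S_2(0) = a_2 = -3
y_3 = S_3(0) = a_3 = -1
y_4 = S_3(1) = 5
t_q=19/4 is in segment 3 (τ=3/4); S_3(τ)=26053/7808

y_0=-2 y_1=-1 y_2=-3 y_3=-1 y_4=5
S(19/4) = 26053/7808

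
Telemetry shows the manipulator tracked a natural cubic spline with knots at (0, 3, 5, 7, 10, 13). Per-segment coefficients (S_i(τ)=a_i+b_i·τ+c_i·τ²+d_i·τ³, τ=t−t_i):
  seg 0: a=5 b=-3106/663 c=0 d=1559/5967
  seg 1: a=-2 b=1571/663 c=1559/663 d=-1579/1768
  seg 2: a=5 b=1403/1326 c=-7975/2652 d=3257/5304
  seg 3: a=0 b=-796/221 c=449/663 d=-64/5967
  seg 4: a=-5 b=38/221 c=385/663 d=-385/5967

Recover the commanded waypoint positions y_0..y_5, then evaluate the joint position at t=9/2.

y_0=5 y_1=-2 y_2=5 y_3=0 y_4=-5 y_5=-1
S(9/2) = 54183/14144

y_0 = S_0(0) = a_0 = 5
y_1 = S_1(0) = a_1 = -2
y_2 = S_2(0) = a_2 = 5
y_3 = S_3(0) = a_3 = 0
y_4 = S_4(0) = a_4 = -5
y_5 = S_4(3) = -1
t_q=9/2 is in segment 1 (τ=3/2); S_1(τ)=54183/14144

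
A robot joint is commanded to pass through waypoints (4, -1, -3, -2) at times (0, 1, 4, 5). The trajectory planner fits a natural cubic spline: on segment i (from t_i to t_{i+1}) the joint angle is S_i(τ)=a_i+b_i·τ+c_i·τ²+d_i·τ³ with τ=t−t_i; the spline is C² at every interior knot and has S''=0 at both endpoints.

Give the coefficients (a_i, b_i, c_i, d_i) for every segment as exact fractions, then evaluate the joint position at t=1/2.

  seg 0: a=4 b=-914/165 c=0 d=89/165
  seg 1: a=-1 b=-647/165 c=89/55 d=-8/45
  seg 2: a=-3 b=163/165 c=1/55 d=-1/165
S(1/2) = 571/440

Δ: Δ0=-5, Δ1=-2/3, Δ2=1
row 1: diag=8, rhs=26; c'=3/8, d'=13/4
row 2: denom=8−3·3/8=55/8; d'=(10−3·13/4)/(55/8)=2/55
back: M2=2/55
back: M1=13/4−3/8·2/55=178/55
M: M0=0, M1=178/55, M2=2/55, M3=0
seg 0: a=4, c=M0/2=0, d=(M1−M0)/(6·1)=89/165, b=Δ0−h0·(2M0+M1)/6=-914/165
seg 1: a=-1, c=M1/2=89/55, d=(M2−M1)/(6·3)=-8/45, b=Δ1−h1·(2M1+M2)/6=-647/165
seg 2: a=-3, c=M2/2=1/55, d=(M3−M2)/(6·1)=-1/165, b=Δ2−h2·(2M2+M3)/6=163/165
t_q=1/2 → seg 0, τ=1/2; S=4+-914/165·τ+0·τ²+89/165·τ³=571/440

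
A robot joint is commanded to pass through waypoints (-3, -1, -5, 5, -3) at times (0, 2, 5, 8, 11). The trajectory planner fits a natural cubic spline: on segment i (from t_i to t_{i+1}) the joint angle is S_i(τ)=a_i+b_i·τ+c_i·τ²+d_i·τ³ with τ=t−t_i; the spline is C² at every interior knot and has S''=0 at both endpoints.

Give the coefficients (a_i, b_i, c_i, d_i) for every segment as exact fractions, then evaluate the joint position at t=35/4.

  seg 0: a=-3 b=386/207 c=0 d=-179/828
  seg 1: a=-1 b=-151/207 c=-179/138 d=1361/3726
  seg 2: a=-5 b=559/414 c=412/207 d=-1651/3726
  seg 3: a=5 b=275/207 c=-827/414 d=827/3726
S(35/4) = 14621/2944

Δ: Δ0=1, Δ1=-4/3, Δ2=10/3, Δ3=-8/3
row 1: diag=10, rhs=-14; c'=3/10, d'=-7/5
row 2: denom=12−3·3/10=111/10; d'=(28−3·-7/5)/(111/10)=322/111
row 3: denom=12−3·10/37=414/37; d'=(-36−3·322/111)/(414/37)=-827/207
back: M3=-827/207
back: M2=322/111−10/37·-827/207=824/207
back: M1=-7/5−3/10·824/207=-179/69
M: M0=0, M1=-179/69, M2=824/207, M3=-827/207, M4=0
seg 0: a=-3, c=M0/2=0, d=(M1−M0)/(6·2)=-179/828, b=Δ0−h0·(2M0+M1)/6=386/207
seg 1: a=-1, c=M1/2=-179/138, d=(M2−M1)/(6·3)=1361/3726, b=Δ1−h1·(2M1+M2)/6=-151/207
seg 2: a=-5, c=M2/2=412/207, d=(M3−M2)/(6·3)=-1651/3726, b=Δ2−h2·(2M2+M3)/6=559/414
seg 3: a=5, c=M3/2=-827/414, d=(M4−M3)/(6·3)=827/3726, b=Δ3−h3·(2M3+M4)/6=275/207
t_q=35/4 → seg 3, τ=3/4; S=5+275/207·τ+-827/414·τ²+827/3726·τ³=14621/2944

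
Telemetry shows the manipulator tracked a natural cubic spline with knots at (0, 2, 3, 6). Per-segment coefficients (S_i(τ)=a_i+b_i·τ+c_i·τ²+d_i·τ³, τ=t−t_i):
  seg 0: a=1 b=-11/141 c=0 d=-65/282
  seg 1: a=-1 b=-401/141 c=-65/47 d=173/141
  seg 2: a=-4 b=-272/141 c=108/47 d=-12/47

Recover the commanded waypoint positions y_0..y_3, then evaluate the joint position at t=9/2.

y_0=1 y_1=-1 y_2=-4 y_3=4
S(9/2) = -243/94

y_0 = S_0(0) = a_0 = 1
y_1 = S_1(0) = a_1 = -1
y_2 = S_2(0) = a_2 = -4
y_3 = S_2(3) = 4
t_q=9/2 is in segment 2 (τ=3/2); S_2(τ)=-243/94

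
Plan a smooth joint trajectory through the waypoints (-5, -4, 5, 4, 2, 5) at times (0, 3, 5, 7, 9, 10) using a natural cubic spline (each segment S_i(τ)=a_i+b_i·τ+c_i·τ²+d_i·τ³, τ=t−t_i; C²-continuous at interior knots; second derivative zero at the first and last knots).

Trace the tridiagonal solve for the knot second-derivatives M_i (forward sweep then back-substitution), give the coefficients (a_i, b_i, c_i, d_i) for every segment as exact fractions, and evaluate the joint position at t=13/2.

Δ: Δ0=1/3, Δ1=9/2, Δ2=-1/2, Δ3=-1, Δ4=3
row 1: diag=10, rhs=25; c'=1/5, d'=5/2
row 2: denom=8−2·1/5=38/5; d'=(-30−2·5/2)/(38/5)=-175/38
row 3: denom=8−2·5/19=142/19; d'=(-3−2·-175/38)/(142/19)=59/71
row 4: denom=6−2·19/71=388/71; d'=(24−2·59/71)/(388/71)=793/194
back: M4=793/194
back: M3=59/71−19/71·793/194=-51/194
back: M2=-175/38−5/19·-51/194=-440/97
back: M1=5/2−1/5·-440/97=661/194
M: M0=0, M1=661/194, M2=-440/97, M3=-51/194, M4=793/194, M5=0
seg 0: a=-5, c=M0/2=0, d=(M1−M0)/(6·3)=661/3492, b=Δ0−h0·(2M0+M1)/6=-1595/1164
seg 1: a=-4, c=M1/2=661/388, d=(M2−M1)/(6·2)=-1541/2328, b=Δ1−h1·(2M1+M2)/6=2177/582
seg 2: a=5, c=M2/2=-220/97, d=(M3−M2)/(6·2)=829/2328, b=Δ2−h2·(2M2+M3)/6=760/291
seg 3: a=4, c=M3/2=-51/388, d=(M4−M3)/(6·2)=211/582, b=Δ3−h3·(2M3+M4)/6=-1273/582
seg 4: a=2, c=M4/2=793/388, d=(M5−M4)/(6·1)=-793/1164, b=Δ4−h4·(2M4+M5)/6=953/582
t_q=13/2 → seg 2, τ=3/2; S=5+760/291·τ+-220/97·τ²+829/2328·τ³=31141/6208

  seg 0: a=-5 b=-1595/1164 c=0 d=661/3492
  seg 1: a=-4 b=2177/582 c=661/388 d=-1541/2328
  seg 2: a=5 b=760/291 c=-220/97 d=829/2328
  seg 3: a=4 b=-1273/582 c=-51/388 d=211/582
  seg 4: a=2 b=953/582 c=793/388 d=-793/1164
S(13/2) = 31141/6208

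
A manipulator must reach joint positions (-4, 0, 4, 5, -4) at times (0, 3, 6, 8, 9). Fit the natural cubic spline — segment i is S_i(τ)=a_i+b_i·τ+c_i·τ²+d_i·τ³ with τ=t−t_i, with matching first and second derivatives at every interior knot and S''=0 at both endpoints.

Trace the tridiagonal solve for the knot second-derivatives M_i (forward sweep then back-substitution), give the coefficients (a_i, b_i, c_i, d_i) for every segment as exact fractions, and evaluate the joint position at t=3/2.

  seg 0: a=-4 b=475/309 c=0 d=-7/309
  seg 1: a=0 b=286/309 c=-21/103 d=35/309
  seg 2: a=4 b=853/309 c=84/103 d=-2405/2472
  seg 3: a=5 b=-3493/618 c=-2069/412 d=2069/1236
S(3/2) = -1459/824

Δ: Δ0=4/3, Δ1=4/3, Δ2=1/2, Δ3=-9
row 1: diag=12, rhs=0; c'=1/4, d'=0
row 2: denom=10−3·1/4=37/4; d'=(-5−3·0)/(37/4)=-20/37
row 3: denom=6−2·8/37=206/37; d'=(-57−2·-20/37)/(206/37)=-2069/206
back: M3=-2069/206
back: M2=-20/37−8/37·-2069/206=168/103
back: M1=0−1/4·168/103=-42/103
M: M0=0, M1=-42/103, M2=168/103, M3=-2069/206, M4=0
seg 0: a=-4, c=M0/2=0, d=(M1−M0)/(6·3)=-7/309, b=Δ0−h0·(2M0+M1)/6=475/309
seg 1: a=0, c=M1/2=-21/103, d=(M2−M1)/(6·3)=35/309, b=Δ1−h1·(2M1+M2)/6=286/309
seg 2: a=4, c=M2/2=84/103, d=(M3−M2)/(6·2)=-2405/2472, b=Δ2−h2·(2M2+M3)/6=853/309
seg 3: a=5, c=M3/2=-2069/412, d=(M4−M3)/(6·1)=2069/1236, b=Δ3−h3·(2M3+M4)/6=-3493/618
t_q=3/2 → seg 0, τ=3/2; S=-4+475/309·τ+0·τ²+-7/309·τ³=-1459/824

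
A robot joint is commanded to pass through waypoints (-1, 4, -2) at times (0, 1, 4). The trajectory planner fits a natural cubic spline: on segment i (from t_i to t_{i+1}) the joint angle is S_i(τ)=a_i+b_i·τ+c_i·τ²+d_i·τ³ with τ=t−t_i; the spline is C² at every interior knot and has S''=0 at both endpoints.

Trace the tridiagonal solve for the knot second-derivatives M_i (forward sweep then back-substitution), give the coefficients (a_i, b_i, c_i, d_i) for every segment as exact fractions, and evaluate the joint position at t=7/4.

  seg 0: a=-1 b=47/8 c=0 d=-7/8
  seg 1: a=4 b=13/4 c=-21/8 d=7/24
S(7/4) = 2603/512

Δ: Δ0=5, Δ1=-2
row 1: diag=8, rhs=-42; c'=3/8, d'=-21/4
back: M1=-21/4
M: M0=0, M1=-21/4, M2=0
seg 0: a=-1, c=M0/2=0, d=(M1−M0)/(6·1)=-7/8, b=Δ0−h0·(2M0+M1)/6=47/8
seg 1: a=4, c=M1/2=-21/8, d=(M2−M1)/(6·3)=7/24, b=Δ1−h1·(2M1+M2)/6=13/4
t_q=7/4 → seg 1, τ=3/4; S=4+13/4·τ+-21/8·τ²+7/24·τ³=2603/512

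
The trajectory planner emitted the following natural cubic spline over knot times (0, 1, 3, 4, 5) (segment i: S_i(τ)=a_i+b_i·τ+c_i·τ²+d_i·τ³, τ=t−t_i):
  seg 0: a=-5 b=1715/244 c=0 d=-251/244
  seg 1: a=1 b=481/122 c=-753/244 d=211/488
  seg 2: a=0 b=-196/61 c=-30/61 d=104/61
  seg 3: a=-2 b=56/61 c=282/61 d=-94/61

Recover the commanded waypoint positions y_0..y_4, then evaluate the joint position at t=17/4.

y_0 = S_0(0) = a_0 = -5
y_1 = S_1(0) = a_1 = 1
y_2 = S_2(0) = a_2 = 0
y_3 = S_3(0) = a_3 = -2
y_4 = S_3(1) = 2
t_q=17/4 is in segment 3 (τ=1/4); S_3(τ)=-2939/1952

y_0=-5 y_1=1 y_2=0 y_3=-2 y_4=2
S(17/4) = -2939/1952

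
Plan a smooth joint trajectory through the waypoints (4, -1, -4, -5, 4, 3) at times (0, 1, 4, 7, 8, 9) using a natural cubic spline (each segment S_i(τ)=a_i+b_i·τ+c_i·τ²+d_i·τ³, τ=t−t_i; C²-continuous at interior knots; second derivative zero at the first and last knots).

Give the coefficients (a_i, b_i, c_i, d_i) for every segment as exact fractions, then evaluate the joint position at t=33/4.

  seg 0: a=4 b=-13753/2409 c=0 d=1708/2409
  seg 1: a=-1 b=-8629/2409 c=1708/803 d=-832/1971
  seg 2: a=-4 b=-5341/2409 c=-4028/2409 d=16622/21681
  seg 3: a=-5 b=20357/2409 c=4198/803 d=-11270/2409
  seg 4: a=4 b=11735/2409 c=-7072/803 d=7072/2409
S(33/4) = 15139/3212

Δ: Δ0=-5, Δ1=-1, Δ2=-1/3, Δ3=9, Δ4=-1
row 1: diag=8, rhs=24; c'=3/8, d'=3
row 2: denom=12−3·3/8=87/8; d'=(4−3·3)/(87/8)=-40/87
row 3: denom=8−3·8/29=208/29; d'=(56−3·-40/87)/(208/29)=8
row 4: denom=4−1·29/208=803/208; d'=(-60−1·8)/(803/208)=-14144/803
back: M4=-14144/803
back: M3=8−29/208·-14144/803=8396/803
back: M2=-40/87−8/29·8396/803=-8056/2409
back: M1=3−3/8·-8056/2409=3416/803
M: M0=0, M1=3416/803, M2=-8056/2409, M3=8396/803, M4=-14144/803, M5=0
seg 0: a=4, c=M0/2=0, d=(M1−M0)/(6·1)=1708/2409, b=Δ0−h0·(2M0+M1)/6=-13753/2409
seg 1: a=-1, c=M1/2=1708/803, d=(M2−M1)/(6·3)=-832/1971, b=Δ1−h1·(2M1+M2)/6=-8629/2409
seg 2: a=-4, c=M2/2=-4028/2409, d=(M3−M2)/(6·3)=16622/21681, b=Δ2−h2·(2M2+M3)/6=-5341/2409
seg 3: a=-5, c=M3/2=4198/803, d=(M4−M3)/(6·1)=-11270/2409, b=Δ3−h3·(2M3+M4)/6=20357/2409
seg 4: a=4, c=M4/2=-7072/803, d=(M5−M4)/(6·1)=7072/2409, b=Δ4−h4·(2M4+M5)/6=11735/2409
t_q=33/4 → seg 4, τ=1/4; S=4+11735/2409·τ+-7072/803·τ²+7072/2409·τ³=15139/3212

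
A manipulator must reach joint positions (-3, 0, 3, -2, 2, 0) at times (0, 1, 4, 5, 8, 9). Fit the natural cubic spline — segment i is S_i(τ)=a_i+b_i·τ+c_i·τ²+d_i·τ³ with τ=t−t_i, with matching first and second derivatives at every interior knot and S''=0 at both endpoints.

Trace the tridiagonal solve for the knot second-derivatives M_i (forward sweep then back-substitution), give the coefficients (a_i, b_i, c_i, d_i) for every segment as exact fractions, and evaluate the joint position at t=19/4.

Δ: Δ0=3, Δ1=1, Δ2=-5, Δ3=4/3, Δ4=-2
row 1: diag=8, rhs=-12; c'=3/8, d'=-3/2
row 2: denom=8−3·3/8=55/8; d'=(-36−3·-3/2)/(55/8)=-252/55
row 3: denom=8−1·8/55=432/55; d'=(38−1·-252/55)/(432/55)=1171/216
row 4: denom=8−3·55/144=329/48; d'=(-20−3·1171/216)/(329/48)=-746/141
back: M4=-746/141
back: M3=1171/216−55/144·-746/141=3148/423
back: M2=-252/55−8/55·3148/423=-2396/423
back: M1=-3/2−3/8·-2396/423=88/141
M: M0=0, M1=88/141, M2=-2396/423, M3=3148/423, M4=-746/141, M5=0
seg 0: a=-3, c=M0/2=0, d=(M1−M0)/(6·1)=44/423, b=Δ0−h0·(2M0+M1)/6=1225/423
seg 1: a=0, c=M1/2=44/141, d=(M2−M1)/(6·3)=-1330/3807, b=Δ1−h1·(2M1+M2)/6=1357/423
seg 2: a=3, c=M2/2=-1198/423, d=(M3−M2)/(6·1)=308/141, b=Δ2−h2·(2M2+M3)/6=-1841/423
seg 3: a=-2, c=M3/2=1574/423, d=(M4−M3)/(6·3)=-2693/3807, b=Δ3−h3·(2M3+M4)/6=-1465/423
seg 4: a=2, c=M4/2=-373/141, d=(M5−M4)/(6·1)=373/423, b=Δ4−h4·(2M4+M5)/6=-100/423
t_q=19/4 → seg 2, τ=3/4; S=3+-1841/423·τ+-1198/423·τ²+308/141·τ³=-2111/2256

  seg 0: a=-3 b=1225/423 c=0 d=44/423
  seg 1: a=0 b=1357/423 c=44/141 d=-1330/3807
  seg 2: a=3 b=-1841/423 c=-1198/423 d=308/141
  seg 3: a=-2 b=-1465/423 c=1574/423 d=-2693/3807
  seg 4: a=2 b=-100/423 c=-373/141 d=373/423
S(19/4) = -2111/2256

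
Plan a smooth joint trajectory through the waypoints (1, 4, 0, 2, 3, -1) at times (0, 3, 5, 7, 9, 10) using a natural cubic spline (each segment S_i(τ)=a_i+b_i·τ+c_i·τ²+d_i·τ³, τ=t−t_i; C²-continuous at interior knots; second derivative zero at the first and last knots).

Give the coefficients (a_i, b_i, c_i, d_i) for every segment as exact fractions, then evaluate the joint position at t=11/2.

  seg 0: a=1 b=847/388 c=0 d=-51/388
  seg 1: a=4 b=-265/194 c=-459/388 d=42/97
  seg 2: a=0 b=-175/194 c=549/388 d=-45/194
  seg 3: a=2 b=383/194 c=9/388 d=-295/776
  seg 4: a=3 b=-242/97 c=-219/97 d=73/97
S(11/2) = -49/388

Δ: Δ0=1, Δ1=-2, Δ2=1, Δ3=1/2, Δ4=-4
row 1: diag=10, rhs=-18; c'=1/5, d'=-9/5
row 2: denom=8−2·1/5=38/5; d'=(18−2·-9/5)/(38/5)=54/19
row 3: denom=8−2·5/19=142/19; d'=(-3−2·54/19)/(142/19)=-165/142
row 4: denom=6−2·19/71=388/71; d'=(-27−2·-165/142)/(388/71)=-438/97
back: M4=-438/97
back: M3=-165/142−19/71·-438/97=9/194
back: M2=54/19−5/19·9/194=549/194
back: M1=-9/5−1/5·549/194=-459/194
M: M0=0, M1=-459/194, M2=549/194, M3=9/194, M4=-438/97, M5=0
seg 0: a=1, c=M0/2=0, d=(M1−M0)/(6·3)=-51/388, b=Δ0−h0·(2M0+M1)/6=847/388
seg 1: a=4, c=M1/2=-459/388, d=(M2−M1)/(6·2)=42/97, b=Δ1−h1·(2M1+M2)/6=-265/194
seg 2: a=0, c=M2/2=549/388, d=(M3−M2)/(6·2)=-45/194, b=Δ2−h2·(2M2+M3)/6=-175/194
seg 3: a=2, c=M3/2=9/388, d=(M4−M3)/(6·2)=-295/776, b=Δ3−h3·(2M3+M4)/6=383/194
seg 4: a=3, c=M4/2=-219/97, d=(M5−M4)/(6·1)=73/97, b=Δ4−h4·(2M4+M5)/6=-242/97
t_q=11/2 → seg 2, τ=1/2; S=0+-175/194·τ+549/388·τ²+-45/194·τ³=-49/388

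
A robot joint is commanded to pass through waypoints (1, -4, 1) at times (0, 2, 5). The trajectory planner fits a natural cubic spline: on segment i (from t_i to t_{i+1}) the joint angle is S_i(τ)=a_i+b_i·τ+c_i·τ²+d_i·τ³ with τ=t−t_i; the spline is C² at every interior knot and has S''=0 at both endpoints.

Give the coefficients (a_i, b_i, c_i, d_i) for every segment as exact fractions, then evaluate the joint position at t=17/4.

Δ: Δ0=-5/2, Δ1=5/3
row 1: diag=10, rhs=25; c'=3/10, d'=5/2
back: M1=5/2
M: M0=0, M1=5/2, M2=0
seg 0: a=1, c=M0/2=0, d=(M1−M0)/(6·2)=5/24, b=Δ0−h0·(2M0+M1)/6=-10/3
seg 1: a=-4, c=M1/2=5/4, d=(M2−M1)/(6·3)=-5/36, b=Δ1−h1·(2M1+M2)/6=-5/6
t_q=17/4 → seg 1, τ=9/4; S=-4+-5/6·τ+5/4·τ²+-5/36·τ³=-289/256

  seg 0: a=1 b=-10/3 c=0 d=5/24
  seg 1: a=-4 b=-5/6 c=5/4 d=-5/36
S(17/4) = -289/256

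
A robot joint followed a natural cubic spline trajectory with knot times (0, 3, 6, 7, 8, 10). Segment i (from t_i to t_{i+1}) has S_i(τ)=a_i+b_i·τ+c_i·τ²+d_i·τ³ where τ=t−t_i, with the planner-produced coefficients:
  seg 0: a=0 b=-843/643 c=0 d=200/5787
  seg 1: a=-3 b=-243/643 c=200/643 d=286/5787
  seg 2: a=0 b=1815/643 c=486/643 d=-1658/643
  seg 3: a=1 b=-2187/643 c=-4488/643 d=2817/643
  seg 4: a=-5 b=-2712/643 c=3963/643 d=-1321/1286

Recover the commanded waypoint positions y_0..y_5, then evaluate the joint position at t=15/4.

y_0 = S_0(0) = a_0 = 0
y_1 = S_1(0) = a_1 = -3
y_2 = S_2(0) = a_2 = 0
y_3 = S_3(0) = a_3 = 1
y_4 = S_4(0) = a_4 = -5
y_5 = S_4(2) = 3
t_q=15/4 is in segment 1 (τ=3/4); S_1(τ)=-63531/20576

y_0=0 y_1=-3 y_2=0 y_3=1 y_4=-5 y_5=3
S(15/4) = -63531/20576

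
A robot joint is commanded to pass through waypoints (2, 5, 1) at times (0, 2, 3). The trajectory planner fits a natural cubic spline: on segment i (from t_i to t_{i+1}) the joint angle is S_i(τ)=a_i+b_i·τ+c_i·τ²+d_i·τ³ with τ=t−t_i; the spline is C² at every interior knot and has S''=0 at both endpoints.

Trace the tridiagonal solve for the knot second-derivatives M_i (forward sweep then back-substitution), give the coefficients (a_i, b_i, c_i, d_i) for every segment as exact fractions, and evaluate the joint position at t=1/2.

Δ: Δ0=3/2, Δ1=-4
row 1: diag=6, rhs=-33; c'=1/6, d'=-11/2
back: M1=-11/2
M: M0=0, M1=-11/2, M2=0
seg 0: a=2, c=M0/2=0, d=(M1−M0)/(6·2)=-11/24, b=Δ0−h0·(2M0+M1)/6=10/3
seg 1: a=5, c=M1/2=-11/4, d=(M2−M1)/(6·1)=11/12, b=Δ1−h1·(2M1+M2)/6=-13/6
t_q=1/2 → seg 0, τ=1/2; S=2+10/3·τ+0·τ²+-11/24·τ³=231/64

  seg 0: a=2 b=10/3 c=0 d=-11/24
  seg 1: a=5 b=-13/6 c=-11/4 d=11/12
S(1/2) = 231/64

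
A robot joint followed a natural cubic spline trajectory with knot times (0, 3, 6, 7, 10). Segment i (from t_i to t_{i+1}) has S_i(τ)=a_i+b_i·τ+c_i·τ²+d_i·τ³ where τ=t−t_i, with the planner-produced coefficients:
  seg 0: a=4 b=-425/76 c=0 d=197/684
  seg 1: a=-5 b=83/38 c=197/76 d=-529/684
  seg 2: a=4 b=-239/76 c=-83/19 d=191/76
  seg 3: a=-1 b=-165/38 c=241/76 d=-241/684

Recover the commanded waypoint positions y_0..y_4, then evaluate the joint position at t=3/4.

y_0 = S_0(0) = a_0 = 4
y_1 = S_1(0) = a_1 = -5
y_2 = S_2(0) = a_2 = 4
y_3 = S_3(0) = a_3 = -1
y_4 = S_3(3) = 5
t_q=3/4 is in segment 0 (τ=3/4); S_0(τ)=-353/4864

y_0=4 y_1=-5 y_2=4 y_3=-1 y_4=5
S(3/4) = -353/4864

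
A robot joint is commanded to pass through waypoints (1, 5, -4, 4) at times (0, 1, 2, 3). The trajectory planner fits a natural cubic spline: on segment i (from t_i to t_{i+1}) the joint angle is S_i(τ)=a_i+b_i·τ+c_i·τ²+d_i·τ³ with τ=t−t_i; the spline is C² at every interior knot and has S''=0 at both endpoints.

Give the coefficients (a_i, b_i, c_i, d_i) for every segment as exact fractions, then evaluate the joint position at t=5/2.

  seg 0: a=1 b=43/5 c=0 d=-23/5
  seg 1: a=5 b=-26/5 c=-69/5 d=10
  seg 2: a=-4 b=-14/5 c=81/5 d=-27/5
S(5/2) = -81/40

Δ: Δ0=4, Δ1=-9, Δ2=8
row 1: diag=4, rhs=-78; c'=1/4, d'=-39/2
row 2: denom=4−1·1/4=15/4; d'=(102−1·-39/2)/(15/4)=162/5
back: M2=162/5
back: M1=-39/2−1/4·162/5=-138/5
M: M0=0, M1=-138/5, M2=162/5, M3=0
seg 0: a=1, c=M0/2=0, d=(M1−M0)/(6·1)=-23/5, b=Δ0−h0·(2M0+M1)/6=43/5
seg 1: a=5, c=M1/2=-69/5, d=(M2−M1)/(6·1)=10, b=Δ1−h1·(2M1+M2)/6=-26/5
seg 2: a=-4, c=M2/2=81/5, d=(M3−M2)/(6·1)=-27/5, b=Δ2−h2·(2M2+M3)/6=-14/5
t_q=5/2 → seg 2, τ=1/2; S=-4+-14/5·τ+81/5·τ²+-27/5·τ³=-81/40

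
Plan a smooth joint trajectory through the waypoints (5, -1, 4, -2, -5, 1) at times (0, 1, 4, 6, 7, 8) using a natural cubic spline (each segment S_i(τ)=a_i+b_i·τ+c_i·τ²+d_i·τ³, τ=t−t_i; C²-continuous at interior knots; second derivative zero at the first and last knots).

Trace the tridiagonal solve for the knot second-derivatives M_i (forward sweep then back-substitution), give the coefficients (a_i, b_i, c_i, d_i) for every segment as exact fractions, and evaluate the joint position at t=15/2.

  seg 0: a=5 b=-4688/645 c=0 d=818/645
  seg 1: a=-1 b=-2234/645 c=818/215 d=-1351/1935
  seg 2: a=4 b=331/645 c=-533/215 d=233/645
  seg 3: a=-2 b=-3269/645 c=-67/215 d=307/129
  seg 4: a=-5 b=934/645 c=1468/215 d=-1468/645
S(15/2) = -1227/430

Δ: Δ0=-6, Δ1=5/3, Δ2=-3, Δ3=-3, Δ4=6
row 1: diag=8, rhs=46; c'=3/8, d'=23/4
row 2: denom=10−3·3/8=71/8; d'=(-28−3·23/4)/(71/8)=-362/71
row 3: denom=6−2·16/71=394/71; d'=(0−2·-362/71)/(394/71)=362/197
row 4: denom=4−1·71/394=1505/394; d'=(54−1·362/197)/(1505/394)=2936/215
back: M4=2936/215
back: M3=362/197−71/394·2936/215=-134/215
back: M2=-362/71−16/71·-134/215=-1066/215
back: M1=23/4−3/8·-1066/215=1636/215
M: M0=0, M1=1636/215, M2=-1066/215, M3=-134/215, M4=2936/215, M5=0
seg 0: a=5, c=M0/2=0, d=(M1−M0)/(6·1)=818/645, b=Δ0−h0·(2M0+M1)/6=-4688/645
seg 1: a=-1, c=M1/2=818/215, d=(M2−M1)/(6·3)=-1351/1935, b=Δ1−h1·(2M1+M2)/6=-2234/645
seg 2: a=4, c=M2/2=-533/215, d=(M3−M2)/(6·2)=233/645, b=Δ2−h2·(2M2+M3)/6=331/645
seg 3: a=-2, c=M3/2=-67/215, d=(M4−M3)/(6·1)=307/129, b=Δ3−h3·(2M3+M4)/6=-3269/645
seg 4: a=-5, c=M4/2=1468/215, d=(M5−M4)/(6·1)=-1468/645, b=Δ4−h4·(2M4+M5)/6=934/645
t_q=15/2 → seg 4, τ=1/2; S=-5+934/645·τ+1468/215·τ²+-1468/645·τ³=-1227/430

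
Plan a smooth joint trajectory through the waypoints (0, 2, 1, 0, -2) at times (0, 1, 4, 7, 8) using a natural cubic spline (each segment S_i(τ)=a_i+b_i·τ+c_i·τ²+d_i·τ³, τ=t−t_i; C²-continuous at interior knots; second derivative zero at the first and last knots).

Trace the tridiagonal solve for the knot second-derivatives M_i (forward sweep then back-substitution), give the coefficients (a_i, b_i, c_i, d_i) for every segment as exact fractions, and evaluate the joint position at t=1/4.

  seg 0: a=0 b=733/312 c=0 d=-109/312
  seg 1: a=2 b=203/156 c=-109/104 d=157/936
  seg 2: a=1 b=-11/24 c=6/13 d=-131/936
  seg 3: a=0 b=-229/156 c=-83/104 d=83/312
S(1/4) = 3873/6656

Δ: Δ0=2, Δ1=-1/3, Δ2=-1/3, Δ3=-2
row 1: diag=8, rhs=-14; c'=3/8, d'=-7/4
row 2: denom=12−3·3/8=87/8; d'=(0−3·-7/4)/(87/8)=14/29
row 3: denom=8−3·8/29=208/29; d'=(-10−3·14/29)/(208/29)=-83/52
back: M3=-83/52
back: M2=14/29−8/29·-83/52=12/13
back: M1=-7/4−3/8·12/13=-109/52
M: M0=0, M1=-109/52, M2=12/13, M3=-83/52, M4=0
seg 0: a=0, c=M0/2=0, d=(M1−M0)/(6·1)=-109/312, b=Δ0−h0·(2M0+M1)/6=733/312
seg 1: a=2, c=M1/2=-109/104, d=(M2−M1)/(6·3)=157/936, b=Δ1−h1·(2M1+M2)/6=203/156
seg 2: a=1, c=M2/2=6/13, d=(M3−M2)/(6·3)=-131/936, b=Δ2−h2·(2M2+M3)/6=-11/24
seg 3: a=0, c=M3/2=-83/104, d=(M4−M3)/(6·1)=83/312, b=Δ3−h3·(2M3+M4)/6=-229/156
t_q=1/4 → seg 0, τ=1/4; S=0+733/312·τ+0·τ²+-109/312·τ³=3873/6656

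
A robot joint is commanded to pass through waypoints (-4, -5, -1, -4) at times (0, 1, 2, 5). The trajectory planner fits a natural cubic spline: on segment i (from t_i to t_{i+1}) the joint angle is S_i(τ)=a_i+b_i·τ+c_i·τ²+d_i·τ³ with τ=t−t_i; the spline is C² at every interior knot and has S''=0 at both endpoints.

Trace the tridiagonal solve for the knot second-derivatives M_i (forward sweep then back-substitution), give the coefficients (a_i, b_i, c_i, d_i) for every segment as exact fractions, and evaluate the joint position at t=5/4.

Δ: Δ0=-1, Δ1=4, Δ2=-1
row 1: diag=4, rhs=30; c'=1/4, d'=15/2
row 2: denom=8−1·1/4=31/4; d'=(-30−1·15/2)/(31/4)=-150/31
back: M2=-150/31
back: M1=15/2−1/4·-150/31=270/31
M: M0=0, M1=270/31, M2=-150/31, M3=0
seg 0: a=-4, c=M0/2=0, d=(M1−M0)/(6·1)=45/31, b=Δ0−h0·(2M0+M1)/6=-76/31
seg 1: a=-5, c=M1/2=135/31, d=(M2−M1)/(6·1)=-70/31, b=Δ1−h1·(2M1+M2)/6=59/31
seg 2: a=-1, c=M2/2=-75/31, d=(M3−M2)/(6·3)=25/93, b=Δ2−h2·(2M2+M3)/6=119/31
t_q=5/4 → seg 1, τ=1/4; S=-5+59/31·τ+135/31·τ²+-70/31·τ³=-4253/992

  seg 0: a=-4 b=-76/31 c=0 d=45/31
  seg 1: a=-5 b=59/31 c=135/31 d=-70/31
  seg 2: a=-1 b=119/31 c=-75/31 d=25/93
S(5/4) = -4253/992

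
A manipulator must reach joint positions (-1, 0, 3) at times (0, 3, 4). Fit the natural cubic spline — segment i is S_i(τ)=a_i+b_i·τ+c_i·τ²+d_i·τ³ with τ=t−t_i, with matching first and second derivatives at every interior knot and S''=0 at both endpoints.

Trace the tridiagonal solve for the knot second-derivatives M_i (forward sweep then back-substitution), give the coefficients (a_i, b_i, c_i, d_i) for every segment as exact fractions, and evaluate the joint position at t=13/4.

  seg 0: a=-1 b=-2/3 c=0 d=1/9
  seg 1: a=0 b=7/3 c=1 d=-1/3
S(13/4) = 41/64

Δ: Δ0=1/3, Δ1=3
row 1: diag=8, rhs=16; c'=1/8, d'=2
back: M1=2
M: M0=0, M1=2, M2=0
seg 0: a=-1, c=M0/2=0, d=(M1−M0)/(6·3)=1/9, b=Δ0−h0·(2M0+M1)/6=-2/3
seg 1: a=0, c=M1/2=1, d=(M2−M1)/(6·1)=-1/3, b=Δ1−h1·(2M1+M2)/6=7/3
t_q=13/4 → seg 1, τ=1/4; S=0+7/3·τ+1·τ²+-1/3·τ³=41/64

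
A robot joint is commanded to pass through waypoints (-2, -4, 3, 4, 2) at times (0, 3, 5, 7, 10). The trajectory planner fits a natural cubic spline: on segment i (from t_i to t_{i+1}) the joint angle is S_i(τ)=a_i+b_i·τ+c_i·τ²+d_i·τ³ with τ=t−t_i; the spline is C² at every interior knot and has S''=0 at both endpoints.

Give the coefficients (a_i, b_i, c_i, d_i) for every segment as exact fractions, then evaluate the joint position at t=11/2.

Δ: Δ0=-2/3, Δ1=7/2, Δ2=1/2, Δ3=-2/3
row 1: diag=10, rhs=25; c'=1/5, d'=5/2
row 2: denom=8−2·1/5=38/5; d'=(-18−2·5/2)/(38/5)=-115/38
row 3: denom=10−2·5/19=180/19; d'=(-7−2·-115/38)/(180/19)=-1/10
back: M3=-1/10
back: M2=-115/38−5/19·-1/10=-3
back: M1=5/2−1/5·-3=31/10
M: M0=0, M1=31/10, M2=-3, M3=-1/10, M4=0
seg 0: a=-2, c=M0/2=0, d=(M1−M0)/(6·3)=31/180, b=Δ0−h0·(2M0+M1)/6=-133/60
seg 1: a=-4, c=M1/2=31/20, d=(M2−M1)/(6·2)=-61/120, b=Δ1−h1·(2M1+M2)/6=73/30
seg 2: a=3, c=M2/2=-3/2, d=(M3−M2)/(6·2)=29/120, b=Δ2−h2·(2M2+M3)/6=38/15
seg 3: a=4, c=M3/2=-1/20, d=(M4−M3)/(6·3)=1/180, b=Δ3−h3·(2M3+M4)/6=-17/30
t_q=11/2 → seg 2, τ=1/2; S=3+38/15·τ+-3/2·τ²+29/120·τ³=251/64

  seg 0: a=-2 b=-133/60 c=0 d=31/180
  seg 1: a=-4 b=73/30 c=31/20 d=-61/120
  seg 2: a=3 b=38/15 c=-3/2 d=29/120
  seg 3: a=4 b=-17/30 c=-1/20 d=1/180
S(11/2) = 251/64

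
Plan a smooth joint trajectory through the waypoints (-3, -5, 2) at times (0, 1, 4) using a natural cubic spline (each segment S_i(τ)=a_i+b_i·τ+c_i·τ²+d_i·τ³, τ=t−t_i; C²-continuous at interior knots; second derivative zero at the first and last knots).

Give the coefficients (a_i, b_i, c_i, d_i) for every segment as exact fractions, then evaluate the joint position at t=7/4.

  seg 0: a=-3 b=-61/24 c=0 d=13/24
  seg 1: a=-5 b=-11/12 c=13/8 d=-13/72
S(7/4) = -2483/512

Δ: Δ0=-2, Δ1=7/3
row 1: diag=8, rhs=26; c'=3/8, d'=13/4
back: M1=13/4
M: M0=0, M1=13/4, M2=0
seg 0: a=-3, c=M0/2=0, d=(M1−M0)/(6·1)=13/24, b=Δ0−h0·(2M0+M1)/6=-61/24
seg 1: a=-5, c=M1/2=13/8, d=(M2−M1)/(6·3)=-13/72, b=Δ1−h1·(2M1+M2)/6=-11/12
t_q=7/4 → seg 1, τ=3/4; S=-5+-11/12·τ+13/8·τ²+-13/72·τ³=-2483/512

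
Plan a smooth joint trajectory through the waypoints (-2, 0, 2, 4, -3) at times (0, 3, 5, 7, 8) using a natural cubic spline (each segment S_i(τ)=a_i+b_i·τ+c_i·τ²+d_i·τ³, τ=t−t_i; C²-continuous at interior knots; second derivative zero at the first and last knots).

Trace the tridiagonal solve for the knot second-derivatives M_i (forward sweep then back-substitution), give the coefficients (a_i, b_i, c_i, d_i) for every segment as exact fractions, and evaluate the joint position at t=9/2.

  seg 0: a=-2 b=19/24 c=0 d=-1/72
  seg 1: a=0 b=5/12 c=-1/8 d=5/24
  seg 2: a=2 b=29/12 c=9/8 d=-11/12
  seg 3: a=4 b=-49/12 c=-35/8 d=35/24
S(9/2) = 67/64

Δ: Δ0=2/3, Δ1=1, Δ2=1, Δ3=-7
row 1: diag=10, rhs=2; c'=1/5, d'=1/5
row 2: denom=8−2·1/5=38/5; d'=(0−2·1/5)/(38/5)=-1/19
row 3: denom=6−2·5/19=104/19; d'=(-48−2·-1/19)/(104/19)=-35/4
back: M3=-35/4
back: M2=-1/19−5/19·-35/4=9/4
back: M1=1/5−1/5·9/4=-1/4
M: M0=0, M1=-1/4, M2=9/4, M3=-35/4, M4=0
seg 0: a=-2, c=M0/2=0, d=(M1−M0)/(6·3)=-1/72, b=Δ0−h0·(2M0+M1)/6=19/24
seg 1: a=0, c=M1/2=-1/8, d=(M2−M1)/(6·2)=5/24, b=Δ1−h1·(2M1+M2)/6=5/12
seg 2: a=2, c=M2/2=9/8, d=(M3−M2)/(6·2)=-11/12, b=Δ2−h2·(2M2+M3)/6=29/12
seg 3: a=4, c=M3/2=-35/8, d=(M4−M3)/(6·1)=35/24, b=Δ3−h3·(2M3+M4)/6=-49/12
t_q=9/2 → seg 1, τ=3/2; S=0+5/12·τ+-1/8·τ²+5/24·τ³=67/64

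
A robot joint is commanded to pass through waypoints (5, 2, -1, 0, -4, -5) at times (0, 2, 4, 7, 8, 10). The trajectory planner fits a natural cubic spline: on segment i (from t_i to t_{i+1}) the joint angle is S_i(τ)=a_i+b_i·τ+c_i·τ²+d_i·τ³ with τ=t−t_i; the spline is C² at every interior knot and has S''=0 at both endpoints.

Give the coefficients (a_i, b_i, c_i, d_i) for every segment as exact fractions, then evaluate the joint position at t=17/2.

  seg 0: a=5 b=-6017/4710 c=0 d=-131/2355
  seg 1: a=2 b=-9161/4710 c=-262/785 d=131/471
  seg 2: a=-1 b=271/4710 c=1048/785 d=-1171/2826
  seg 3: a=0 b=-7348/2355 c=-3759/1570 d=7133/4710
  seg 4: a=-4 b=-15851/4710 c=1687/785 d=-1687/4710
S(17/2) = -65189/12560

Δ: Δ0=-3/2, Δ1=-3/2, Δ2=1/3, Δ3=-4, Δ4=-1/2
row 1: diag=8, rhs=0; c'=1/4, d'=0
row 2: denom=10−2·1/4=19/2; d'=(11−2·0)/(19/2)=22/19
row 3: denom=8−3·6/19=134/19; d'=(-26−3·22/19)/(134/19)=-280/67
row 4: denom=6−1·19/134=785/134; d'=(21−1·-280/67)/(785/134)=3374/785
back: M4=3374/785
back: M3=-280/67−19/134·3374/785=-3759/785
back: M2=22/19−6/19·-3759/785=2096/785
back: M1=0−1/4·2096/785=-524/785
M: M0=0, M1=-524/785, M2=2096/785, M3=-3759/785, M4=3374/785, M5=0
seg 0: a=5, c=M0/2=0, d=(M1−M0)/(6·2)=-131/2355, b=Δ0−h0·(2M0+M1)/6=-6017/4710
seg 1: a=2, c=M1/2=-262/785, d=(M2−M1)/(6·2)=131/471, b=Δ1−h1·(2M1+M2)/6=-9161/4710
seg 2: a=-1, c=M2/2=1048/785, d=(M3−M2)/(6·3)=-1171/2826, b=Δ2−h2·(2M2+M3)/6=271/4710
seg 3: a=0, c=M3/2=-3759/1570, d=(M4−M3)/(6·1)=7133/4710, b=Δ3−h3·(2M3+M4)/6=-7348/2355
seg 4: a=-4, c=M4/2=1687/785, d=(M5−M4)/(6·2)=-1687/4710, b=Δ4−h4·(2M4+M5)/6=-15851/4710
t_q=17/2 → seg 4, τ=1/2; S=-4+-15851/4710·τ+1687/785·τ²+-1687/4710·τ³=-65189/12560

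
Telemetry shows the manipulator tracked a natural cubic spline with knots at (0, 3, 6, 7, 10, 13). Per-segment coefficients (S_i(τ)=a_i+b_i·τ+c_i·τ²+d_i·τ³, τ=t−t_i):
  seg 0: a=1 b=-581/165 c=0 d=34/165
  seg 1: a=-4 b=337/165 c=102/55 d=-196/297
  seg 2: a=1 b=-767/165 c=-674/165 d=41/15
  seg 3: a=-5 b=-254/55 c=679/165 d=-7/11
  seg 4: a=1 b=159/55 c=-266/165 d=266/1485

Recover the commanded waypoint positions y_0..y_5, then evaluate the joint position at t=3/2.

y_0 = S_0(0) = a_0 = 1
y_1 = S_1(0) = a_1 = -4
y_2 = S_2(0) = a_2 = 1
y_3 = S_3(0) = a_3 = -5
y_4 = S_4(0) = a_4 = 1
y_5 = S_4(3) = 0
t_q=3/2 is in segment 0 (τ=3/2); S_0(τ)=-789/220

y_0=1 y_1=-4 y_2=1 y_3=-5 y_4=1 y_5=0
S(3/2) = -789/220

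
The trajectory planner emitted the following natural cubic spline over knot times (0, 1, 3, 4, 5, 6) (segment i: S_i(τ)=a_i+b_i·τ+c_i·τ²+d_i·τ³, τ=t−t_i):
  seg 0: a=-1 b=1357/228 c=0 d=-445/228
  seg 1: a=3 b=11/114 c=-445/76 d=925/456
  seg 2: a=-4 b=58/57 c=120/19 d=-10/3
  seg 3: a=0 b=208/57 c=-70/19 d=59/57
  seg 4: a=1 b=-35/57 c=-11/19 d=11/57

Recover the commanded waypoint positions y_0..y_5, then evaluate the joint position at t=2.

y_0 = S_0(0) = a_0 = -1
y_1 = S_1(0) = a_1 = 3
y_2 = S_2(0) = a_2 = -4
y_3 = S_3(0) = a_3 = 0
y_4 = S_4(0) = a_4 = 1
y_5 = S_4(1) = 0
t_q=2 is in segment 1 (τ=1); S_1(τ)=-111/152

y_0=-1 y_1=3 y_2=-4 y_3=0 y_4=1 y_5=0
S(2) = -111/152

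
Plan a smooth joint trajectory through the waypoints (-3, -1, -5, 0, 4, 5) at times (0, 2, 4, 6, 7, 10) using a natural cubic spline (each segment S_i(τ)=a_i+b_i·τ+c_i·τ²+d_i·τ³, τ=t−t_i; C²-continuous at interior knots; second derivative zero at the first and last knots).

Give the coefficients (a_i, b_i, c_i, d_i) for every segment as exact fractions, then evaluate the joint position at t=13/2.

  seg 0: a=-3 b=8023/3846 c=0 d=-4177/15384
  seg 1: a=-1 b=-2254/1923 c=-4177/2564 d=9347/15384
  seg 2: a=-5 b=-1529/3846 c=2585/1282 d=-2183/7692
  seg 3: a=0 b=16393/3846 c=201/641 d=-2215/3846
  seg 4: a=4 b=6080/1923 c=-1813/1282 d=1813/11538
S(13/2) = 21923/10256

Δ: Δ0=1, Δ1=-2, Δ2=5/2, Δ3=4, Δ4=1/3
row 1: diag=8, rhs=-18; c'=1/4, d'=-9/4
row 2: denom=8−2·1/4=15/2; d'=(27−2·-9/4)/(15/2)=21/5
row 3: denom=6−2·4/15=82/15; d'=(9−2·21/5)/(82/15)=9/82
row 4: denom=8−1·15/82=641/82; d'=(-22−1·9/82)/(641/82)=-1813/641
back: M4=-1813/641
back: M3=9/82−15/82·-1813/641=402/641
back: M2=21/5−4/15·402/641=2585/641
back: M1=-9/4−1/4·2585/641=-4177/1282
M: M0=0, M1=-4177/1282, M2=2585/641, M3=402/641, M4=-1813/641, M5=0
seg 0: a=-3, c=M0/2=0, d=(M1−M0)/(6·2)=-4177/15384, b=Δ0−h0·(2M0+M1)/6=8023/3846
seg 1: a=-1, c=M1/2=-4177/2564, d=(M2−M1)/(6·2)=9347/15384, b=Δ1−h1·(2M1+M2)/6=-2254/1923
seg 2: a=-5, c=M2/2=2585/1282, d=(M3−M2)/(6·2)=-2183/7692, b=Δ2−h2·(2M2+M3)/6=-1529/3846
seg 3: a=0, c=M3/2=201/641, d=(M4−M3)/(6·1)=-2215/3846, b=Δ3−h3·(2M3+M4)/6=16393/3846
seg 4: a=4, c=M4/2=-1813/1282, d=(M5−M4)/(6·3)=1813/11538, b=Δ4−h4·(2M4+M5)/6=6080/1923
t_q=13/2 → seg 3, τ=1/2; S=0+16393/3846·τ+201/641·τ²+-2215/3846·τ³=21923/10256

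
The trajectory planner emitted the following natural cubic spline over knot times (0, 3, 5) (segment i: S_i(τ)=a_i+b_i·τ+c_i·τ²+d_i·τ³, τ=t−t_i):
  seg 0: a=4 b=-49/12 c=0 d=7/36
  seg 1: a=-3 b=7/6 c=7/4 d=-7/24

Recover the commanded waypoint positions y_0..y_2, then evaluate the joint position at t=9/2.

y_0 = S_0(0) = a_0 = 4
y_1 = S_1(0) = a_1 = -3
y_2 = S_1(2) = 4
t_q=9/2 is in segment 1 (τ=3/2); S_1(τ)=109/64

y_0=4 y_1=-3 y_2=4
S(9/2) = 109/64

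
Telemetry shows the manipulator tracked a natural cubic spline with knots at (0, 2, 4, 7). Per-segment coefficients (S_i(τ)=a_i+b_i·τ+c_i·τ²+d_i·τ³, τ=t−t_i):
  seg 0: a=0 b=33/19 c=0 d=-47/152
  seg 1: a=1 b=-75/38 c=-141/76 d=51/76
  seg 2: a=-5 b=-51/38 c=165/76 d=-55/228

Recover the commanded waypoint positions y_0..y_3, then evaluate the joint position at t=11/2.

y_0 = S_0(0) = a_0 = 0
y_1 = S_1(0) = a_1 = 1
y_2 = S_2(0) = a_2 = -5
y_3 = S_2(3) = 4
t_q=11/2 is in segment 2 (τ=3/2); S_2(τ)=-1789/608

y_0=0 y_1=1 y_2=-5 y_3=4
S(11/2) = -1789/608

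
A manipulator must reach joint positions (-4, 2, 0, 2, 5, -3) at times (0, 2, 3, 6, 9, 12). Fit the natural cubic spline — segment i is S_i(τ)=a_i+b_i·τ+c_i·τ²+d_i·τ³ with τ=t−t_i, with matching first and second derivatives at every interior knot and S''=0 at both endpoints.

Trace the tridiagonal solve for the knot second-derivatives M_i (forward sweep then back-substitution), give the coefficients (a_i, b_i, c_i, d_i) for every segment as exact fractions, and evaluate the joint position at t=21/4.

Δ: Δ0=3, Δ1=-2, Δ2=2/3, Δ3=1, Δ4=-8/3
row 1: diag=6, rhs=-30; c'=1/6, d'=-5
row 2: denom=8−1·1/6=47/6; d'=(16−1·-5)/(47/6)=126/47
row 3: denom=12−3·18/47=510/47; d'=(2−3·126/47)/(510/47)=-142/255
row 4: denom=12−3·47/170=1899/170; d'=(-22−3·-142/255)/(1899/170)=-384/211
back: M4=-384/211
back: M3=-142/255−47/170·-384/211=-34/633
back: M2=126/47−18/47·-34/633=570/211
back: M1=-5−1/6·570/211=-1150/211
M: M0=0, M1=-1150/211, M2=570/211, M3=-34/633, M4=-384/211, M5=0
seg 0: a=-4, c=M0/2=0, d=(M1−M0)/(6·2)=-575/1266, b=Δ0−h0·(2M0+M1)/6=3049/633
seg 1: a=2, c=M1/2=-575/211, d=(M2−M1)/(6·1)=860/633, b=Δ1−h1·(2M1+M2)/6=-401/633
seg 2: a=0, c=M2/2=285/211, d=(M3−M2)/(6·3)=-872/5697, b=Δ2−h2·(2M2+M3)/6=-1271/633
seg 3: a=2, c=M3/2=-17/633, d=(M4−M3)/(6·3)=-559/5697, b=Δ3−h3·(2M3+M4)/6=1243/633
seg 4: a=5, c=M4/2=-192/211, d=(M5−M4)/(6·3)=64/633, b=Δ4−h4·(2M4+M5)/6=-536/633
t_q=21/4 → seg 2, τ=9/4; S=0+-1271/633·τ+285/211·τ²+-872/5697·τ³=1947/3376

  seg 0: a=-4 b=3049/633 c=0 d=-575/1266
  seg 1: a=2 b=-401/633 c=-575/211 d=860/633
  seg 2: a=0 b=-1271/633 c=285/211 d=-872/5697
  seg 3: a=2 b=1243/633 c=-17/633 d=-559/5697
  seg 4: a=5 b=-536/633 c=-192/211 d=64/633
S(21/4) = 1947/3376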